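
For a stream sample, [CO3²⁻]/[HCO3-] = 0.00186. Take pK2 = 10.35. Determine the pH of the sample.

From K2 = [H⁺][CO3²⁻]/[HCO3-]:  pH = pK2 + log₁₀([CO3²⁻]/[HCO3-])
log₁₀(0.00186) = -2.730
pH = 10.35 + (-2.730) = 7.62

pH = 7.62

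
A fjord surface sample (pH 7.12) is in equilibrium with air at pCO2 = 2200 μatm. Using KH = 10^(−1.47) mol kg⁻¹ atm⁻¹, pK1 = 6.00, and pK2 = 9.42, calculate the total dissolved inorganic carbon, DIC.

[CO2*] = KH · pCO2 = 10^(−1.47) × 2200×10^-6 = 7.455×10^-5 mol/kg
α₀ = 1/(1 + K1/[H⁺] + K1K2/[H⁺]²) = 1/(1 + 10^+1.12 + 10^-1.18) = 0.07018
DIC = [CO2*]/α₀ = 7.455×10^-5 / 0.07018 = 1.06 mmol/kg

DIC = 1.06 mmol/kg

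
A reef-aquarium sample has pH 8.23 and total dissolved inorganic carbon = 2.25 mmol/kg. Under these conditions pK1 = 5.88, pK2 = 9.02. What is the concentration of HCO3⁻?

[HCO3⁻] = 1.93 mmol/kg

α₁ = 1 / (1 + [H⁺]/K1 + K2/[H⁺]) = 1 / (1 + 10^-2.35 + 10^-0.79)
   = 1 / (1 + 0.0044668 + 0.16218) = 1/1.1666 = 0.8572
[HCO3⁻] = α₁ × DIC = 0.8572 × 2.25 = 1.93 mmol/kg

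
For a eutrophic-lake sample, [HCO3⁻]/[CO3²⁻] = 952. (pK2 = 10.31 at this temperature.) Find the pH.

From K2 = [H⁺][CO3²⁻]/[HCO3⁻]:  pH = pK2 − log₁₀([HCO3⁻]/[CO3²⁻])
log₁₀(952) = +2.979
pH = 10.31 − (+2.979) = 7.33

pH = 7.33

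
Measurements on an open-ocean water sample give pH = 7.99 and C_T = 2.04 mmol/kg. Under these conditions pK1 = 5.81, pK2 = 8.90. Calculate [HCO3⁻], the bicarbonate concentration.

α₁ = 1 / (1 + [H⁺]/K1 + K2/[H⁺]) = 1 / (1 + 10^-2.18 + 10^-0.91)
   = 1 / (1 + 0.0066069 + 0.12303) = 1/1.1296 = 0.8852
[HCO3⁻] = α₁ × DIC = 0.8852 × 2.04 = 1.81 mmol/kg

[HCO3⁻] = 1.81 mmol/kg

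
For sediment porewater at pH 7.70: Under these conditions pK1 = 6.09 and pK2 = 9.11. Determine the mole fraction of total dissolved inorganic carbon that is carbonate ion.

α₂ = 0.0366

α₂ = 1 / (1 + [H⁺]/K2 + [H⁺]²/(K1K2)) = 1 / (1 + 10^+1.41 + 10^-0.20)
   = 1 / (1 + 25.704 + 0.63096) = 1/27.335 = 0.03658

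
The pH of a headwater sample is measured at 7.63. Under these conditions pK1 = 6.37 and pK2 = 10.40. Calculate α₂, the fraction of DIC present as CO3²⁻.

α₂ = 1 / (1 + [H⁺]/K2 + [H⁺]²/(K1K2)) = 1 / (1 + 10^+2.77 + 10^+1.51)
   = 1 / (1 + 588.84 + 32.359) = 1/622.20 = 0.001607

α₂ = 0.00161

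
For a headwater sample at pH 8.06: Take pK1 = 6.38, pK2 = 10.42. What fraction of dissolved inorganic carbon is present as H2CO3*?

α₀ = 1 / (1 + K1/[H⁺] + K1K2/[H⁺]²) = 1 / (1 + 10^+1.68 + 10^-0.68)
   = 1 / (1 + 47.863 + 0.20893) = 1/49.072 = 0.02038

α₀ = 0.0204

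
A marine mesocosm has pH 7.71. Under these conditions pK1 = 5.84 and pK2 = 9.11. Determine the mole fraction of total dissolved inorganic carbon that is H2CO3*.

α₀ = 1 / (1 + K1/[H⁺] + K1K2/[H⁺]²) = 1 / (1 + 10^+1.87 + 10^+0.47)
   = 1 / (1 + 74.131 + 2.9512) = 1/78.082 = 0.01281

α₀ = 0.0128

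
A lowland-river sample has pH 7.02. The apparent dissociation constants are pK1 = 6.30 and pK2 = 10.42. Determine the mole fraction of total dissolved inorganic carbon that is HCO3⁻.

α₁ = 0.840

α₁ = 1 / (1 + [H⁺]/K1 + K2/[H⁺]) = 1 / (1 + 10^-0.72 + 10^-3.40)
   = 1 / (1 + 0.19055 + 0.00039811) = 1/1.1909 = 0.8397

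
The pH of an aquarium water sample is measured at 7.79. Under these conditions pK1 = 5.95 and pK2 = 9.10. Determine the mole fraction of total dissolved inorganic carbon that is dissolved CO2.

α₀ = 0.0136

α₀ = 1 / (1 + K1/[H⁺] + K1K2/[H⁺]²) = 1 / (1 + 10^+1.84 + 10^+0.53)
   = 1 / (1 + 69.183 + 3.3884) = 1/73.572 = 0.01359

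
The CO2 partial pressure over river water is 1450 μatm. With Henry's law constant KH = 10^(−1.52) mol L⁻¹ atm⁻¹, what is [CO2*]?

[CO2*] = 43.8 μmol/L

KH = 10^(−1.52) = 3.020×10^-2 mol L⁻¹ atm⁻¹
[CO2*] = KH · pCO2 = 3.020×10^-2 × 1450×10^-6 atm = 4.38×10^-5 mol/L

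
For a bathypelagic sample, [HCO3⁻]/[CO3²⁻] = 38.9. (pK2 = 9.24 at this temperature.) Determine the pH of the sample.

pH = 7.65

From K2 = [H⁺][CO3²⁻]/[HCO3⁻]:  pH = pK2 − log₁₀([HCO3⁻]/[CO3²⁻])
log₁₀(38.9) = +1.590
pH = 9.24 − (+1.590) = 7.65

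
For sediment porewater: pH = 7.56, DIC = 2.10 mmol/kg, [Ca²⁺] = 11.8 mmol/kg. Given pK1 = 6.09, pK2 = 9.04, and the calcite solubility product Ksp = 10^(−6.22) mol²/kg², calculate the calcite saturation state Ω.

α₂ = 1 / (1 + [H⁺]/K2 + [H⁺]²/(K1K2)) = 1 / (1 + 10^+1.48 + 10^+0.01)
   = 1 / (1 + 30.200 + 1.0233) = 1/32.223 = 0.03103
[CO3²⁻] = α₂ × DIC = 0.03103 × 2.10 = 0.06517 mmol/kg
Ksp = 10^(−6.22) = 6.026×10^-7
Ω = [Ca²⁺][CO3²⁻]/Ksp = (11.8×10^-3)(6.517×10^-5) / 6.026×10^-7 = 1.28

Ω = 1.28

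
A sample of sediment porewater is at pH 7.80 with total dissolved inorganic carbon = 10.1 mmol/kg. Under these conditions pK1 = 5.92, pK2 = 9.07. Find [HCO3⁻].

[HCO3⁻] = 9.47 mmol/kg

α₁ = 1 / (1 + [H⁺]/K1 + K2/[H⁺]) = 1 / (1 + 10^-1.88 + 10^-1.27)
   = 1 / (1 + 0.013183 + 0.053703) = 1/1.0669 = 0.9373
[HCO3⁻] = α₁ × DIC = 0.9373 × 10.1 = 9.47 mmol/kg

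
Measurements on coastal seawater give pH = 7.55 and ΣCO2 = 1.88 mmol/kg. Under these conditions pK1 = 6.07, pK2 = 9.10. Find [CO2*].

α₀ = 1 / (1 + K1/[H⁺] + K1K2/[H⁺]²) = 1 / (1 + 10^+1.48 + 10^-0.07)
   = 1 / (1 + 30.200 + 0.85114) = 1/32.051 = 0.03120
[CO2*] = α₀ × DIC = 0.03120 × 1.88 = 0.0587 mmol/kg

[CO2*] = 0.0587 mmol/kg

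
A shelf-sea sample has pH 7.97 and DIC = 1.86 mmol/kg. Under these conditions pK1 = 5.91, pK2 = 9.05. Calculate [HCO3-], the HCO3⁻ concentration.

α₁ = 1 / (1 + [H⁺]/K1 + K2/[H⁺]) = 1 / (1 + 10^-2.06 + 10^-1.08)
   = 1 / (1 + 0.0087096 + 0.083176) = 1/1.0919 = 0.9158
[HCO3⁻] = α₁ × DIC = 0.9158 × 1.86 = 1.70 mmol/kg

[HCO3⁻] = 1.70 mmol/kg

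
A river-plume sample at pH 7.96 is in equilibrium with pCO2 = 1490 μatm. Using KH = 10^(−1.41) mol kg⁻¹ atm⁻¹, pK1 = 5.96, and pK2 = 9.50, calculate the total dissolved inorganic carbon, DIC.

[CO2*] = KH · pCO2 = 10^(−1.41) × 1490×10^-6 = 5.797×10^-5 mol/kg
α₀ = 1/(1 + K1/[H⁺] + K1K2/[H⁺]²) = 1/(1 + 10^+2.00 + 10^+0.46) = 0.009626
DIC = [CO2*]/α₀ = 5.797×10^-5 / 0.009626 = 6.02 mmol/kg

DIC = 6.02 mmol/kg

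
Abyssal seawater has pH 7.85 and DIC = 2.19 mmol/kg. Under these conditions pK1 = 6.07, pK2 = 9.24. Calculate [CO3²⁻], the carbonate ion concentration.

α₂ = 1 / (1 + [H⁺]/K2 + [H⁺]²/(K1K2)) = 1 / (1 + 10^+1.39 + 10^-0.39)
   = 1 / (1 + 24.547 + 0.40738) = 1/25.954 = 0.03853
[CO3²⁻] = α₂ × DIC = 0.03853 × 2.19 = 0.0844 mmol/kg

[CO3²⁻] = 0.0844 mmol/kg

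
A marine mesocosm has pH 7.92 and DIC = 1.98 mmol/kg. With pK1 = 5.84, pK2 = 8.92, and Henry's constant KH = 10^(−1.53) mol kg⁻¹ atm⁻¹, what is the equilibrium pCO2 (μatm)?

α₀ = 1 / (1 + K1/[H⁺] + K1K2/[H⁺]²) = 1 / (1 + 10^+2.08 + 10^+1.08)
   = 1 / (1 + 120.23 + 12.023) = 1/133.25 = 0.007505
[CO2*] = α₀ × DIC = 0.007505 × 1.98 = 0.01486 mmol/kg = 14.86 μmol/kg
pCO2 = [CO2*]/KH = 1.486×10^-5 / 2.951×10^-2 = 504 μatm

pCO2 = 504 μatm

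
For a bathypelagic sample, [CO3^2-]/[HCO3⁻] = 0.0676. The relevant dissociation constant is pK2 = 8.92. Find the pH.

From K2 = [H⁺][CO3^2-]/[HCO3⁻]:  pH = pK2 + log₁₀([CO3^2-]/[HCO3⁻])
log₁₀(0.0676) = -1.170
pH = 8.92 + (-1.170) = 7.75

pH = 7.75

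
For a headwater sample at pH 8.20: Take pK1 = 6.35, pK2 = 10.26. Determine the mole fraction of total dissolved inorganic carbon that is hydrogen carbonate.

α₁ = 0.978

α₁ = 1 / (1 + [H⁺]/K1 + K2/[H⁺]) = 1 / (1 + 10^-1.85 + 10^-2.06)
   = 1 / (1 + 0.014125 + 0.0087096) = 1/1.0228 = 0.9777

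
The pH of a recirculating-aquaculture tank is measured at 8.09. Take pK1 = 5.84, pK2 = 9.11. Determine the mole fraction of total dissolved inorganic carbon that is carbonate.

α₂ = 0.0867

α₂ = 1 / (1 + [H⁺]/K2 + [H⁺]²/(K1K2)) = 1 / (1 + 10^+1.02 + 10^-1.23)
   = 1 / (1 + 10.471 + 0.058884) = 1/11.530 = 0.08673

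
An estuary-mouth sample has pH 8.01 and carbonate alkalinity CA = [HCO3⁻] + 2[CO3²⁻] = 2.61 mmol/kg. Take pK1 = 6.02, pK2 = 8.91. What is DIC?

DIC = 2.37 mmol/kg

CA = [HCO3⁻] + 2[CO3²⁻] = (α₁ + 2α₂)·DIC
At pH 8.01: [H⁺]/K1 = 10^-1.99 = 0.010233, K2/[H⁺] = 10^-0.90 = 0.12589
α₁ = 1/(1 + 0.010233 + 0.12589) = 1/1.1361 = 0.8802; α₂ = α₁·K2/[H⁺] = 0.1108
α₁ + 2α₂ = 1.1018
DIC = CA / (α₁ + 2α₂) = 2.61 / 1.1018 = 2.37 mmol/kg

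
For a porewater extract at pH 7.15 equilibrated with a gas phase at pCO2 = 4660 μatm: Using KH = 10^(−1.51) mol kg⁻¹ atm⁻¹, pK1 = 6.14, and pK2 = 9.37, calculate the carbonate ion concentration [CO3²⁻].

[CO2*] = KH · pCO2 = 10^(−1.51) × 4660×10^-6 = 1.440×10^-4 mol/kg
α₀ = 1/(1 + K1/[H⁺] + K1K2/[H⁺]²) = 1/(1 + 10^+1.01 + 10^-1.21) = 0.08854
DIC = [CO2*]/α₀ = 1.440×10^-4 / 0.08854 = 1.627 mmol/kg
[CO3²⁻] = α₂·DIC; α₂ = 0.005459, so [CO3²⁻] = 0.005459 × 1.627 = 0.00888 mmol/kg = 8.88 μmol/kg

[CO3²⁻] = 8.88 μmol/kg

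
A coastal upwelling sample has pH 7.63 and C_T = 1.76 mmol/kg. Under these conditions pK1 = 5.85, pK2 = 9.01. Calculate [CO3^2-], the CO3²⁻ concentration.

α₂ = 1 / (1 + [H⁺]/K2 + [H⁺]²/(K1K2)) = 1 / (1 + 10^+1.38 + 10^-0.40)
   = 1 / (1 + 23.988 + 0.39811) = 1/25.386 = 0.03939
[CO3²⁻] = α₂ × DIC = 0.03939 × 1.76 = 0.0693 mmol/kg

[CO3²⁻] = 0.0693 mmol/kg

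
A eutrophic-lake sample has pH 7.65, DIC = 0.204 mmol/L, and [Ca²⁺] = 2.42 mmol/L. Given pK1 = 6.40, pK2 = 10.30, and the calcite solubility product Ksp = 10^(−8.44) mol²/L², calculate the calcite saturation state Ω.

Ω = 0.288

α₂ = 1 / (1 + [H⁺]/K2 + [H⁺]²/(K1K2)) = 1 / (1 + 10^+2.65 + 10^+1.40)
   = 1 / (1 + 446.68 + 25.119) = 1/472.80 = 0.002115
[CO3²⁻] = α₂ × DIC = 0.002115 × 0.204 = 0.0004315 mmol/L = 0.4315 μmol/L
Ksp = 10^(−8.44) = 3.631×10^-9
Ω = [Ca²⁺][CO3²⁻]/Ksp = (2.42×10^-3)(4.315×10^-7) / 3.631×10^-9 = 0.288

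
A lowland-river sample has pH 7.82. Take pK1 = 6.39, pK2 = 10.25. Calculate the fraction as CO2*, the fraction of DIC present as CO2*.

α₀ = 0.0357

α₀ = 1 / (1 + K1/[H⁺] + K1K2/[H⁺]²) = 1 / (1 + 10^+1.43 + 10^-1.00)
   = 1 / (1 + 26.915 + 0.10000) = 1/28.015 = 0.03569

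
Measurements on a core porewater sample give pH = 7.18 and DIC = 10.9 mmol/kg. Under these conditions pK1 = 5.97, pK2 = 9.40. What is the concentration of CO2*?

[CO2*] = 0.629 mmol/kg

α₀ = 1 / (1 + K1/[H⁺] + K1K2/[H⁺]²) = 1 / (1 + 10^+1.21 + 10^-1.01)
   = 1 / (1 + 16.218 + 0.097724) = 1/17.316 = 0.05775
[CO2*] = α₀ × DIC = 0.05775 × 10.9 = 0.629 mmol/kg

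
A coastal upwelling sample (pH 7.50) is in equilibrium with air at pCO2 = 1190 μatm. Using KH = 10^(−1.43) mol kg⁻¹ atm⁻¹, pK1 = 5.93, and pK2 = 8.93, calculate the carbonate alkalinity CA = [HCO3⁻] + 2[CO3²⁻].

[CO2*] = KH · pCO2 = 10^(−1.43) × 1190×10^-6 = 4.421×10^-5 mol/kg
α₀ = 1/(1 + K1/[H⁺] + K1K2/[H⁺]²) = 1/(1 + 10^+1.57 + 10^+0.14) = 0.02529
DIC = [CO2*]/α₀ = 4.421×10^-5 / 0.02529 = 1.748 mmol/kg
CA = (α₁ + 2α₂)·DIC = (0.9398 + 2×0.03492) × 1.748 = 1.76 mmol/kg

CA = 1.76 mmol/kg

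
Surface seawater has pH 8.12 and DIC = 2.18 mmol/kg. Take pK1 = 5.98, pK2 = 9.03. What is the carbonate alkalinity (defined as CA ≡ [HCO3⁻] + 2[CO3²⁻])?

CA = 2.40 mmol/kg

CA = [HCO3⁻] + 2[CO3²⁻] = (α₁ + 2α₂)·DIC
At pH 8.12: [H⁺]/K1 = 10^-2.14 = 0.0072444, K2/[H⁺] = 10^-0.91 = 0.12303
α₁ = 1/(1 + 0.0072444 + 0.12303) = 1/1.1303 = 0.8847; α₂ = α₁·K2/[H⁺] = 0.1088
α₁ + 2α₂ = 1.1024
CA = 1.1024 × 2.18 = 2.40 mmol/kg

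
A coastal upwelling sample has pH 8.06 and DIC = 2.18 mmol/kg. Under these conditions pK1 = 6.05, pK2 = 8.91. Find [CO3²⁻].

[CO3²⁻] = 0.268 mmol/kg

α₂ = 1 / (1 + [H⁺]/K2 + [H⁺]²/(K1K2)) = 1 / (1 + 10^+0.85 + 10^-1.16)
   = 1 / (1 + 7.0795 + 0.069183) = 1/8.1486 = 0.1227
[CO3²⁻] = α₂ × DIC = 0.1227 × 2.18 = 0.268 mmol/kg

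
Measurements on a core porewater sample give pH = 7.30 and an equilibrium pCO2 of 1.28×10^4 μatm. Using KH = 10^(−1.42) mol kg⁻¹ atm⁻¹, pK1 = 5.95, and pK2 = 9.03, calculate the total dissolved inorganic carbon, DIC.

[CO2*] = KH · pCO2 = 10^(−1.42) × 1.28×10^4×10^-6 = 4.866×10^-4 mol/kg
α₀ = 1/(1 + K1/[H⁺] + K1K2/[H⁺]²) = 1/(1 + 10^+1.35 + 10^-0.38) = 0.04201
DIC = [CO2*]/α₀ = 4.866×10^-4 / 0.04201 = 11.6 mmol/kg

DIC = 11.6 mmol/kg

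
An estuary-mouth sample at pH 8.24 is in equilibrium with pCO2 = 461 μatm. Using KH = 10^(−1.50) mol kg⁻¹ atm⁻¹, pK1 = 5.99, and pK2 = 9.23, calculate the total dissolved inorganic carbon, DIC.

DIC = 2.87 mmol/kg

[CO2*] = KH · pCO2 = 10^(−1.50) × 461×10^-6 = 1.458×10^-5 mol/kg
α₀ = 1/(1 + K1/[H⁺] + K1K2/[H⁺]²) = 1/(1 + 10^+2.25 + 10^+1.26) = 0.005075
DIC = [CO2*]/α₀ = 1.458×10^-5 / 0.005075 = 2.87 mmol/kg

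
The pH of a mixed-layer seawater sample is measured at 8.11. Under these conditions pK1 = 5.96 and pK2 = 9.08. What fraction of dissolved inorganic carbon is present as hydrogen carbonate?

α₁ = 1 / (1 + [H⁺]/K1 + K2/[H⁺]) = 1 / (1 + 10^-2.15 + 10^-0.97)
   = 1 / (1 + 0.0070795 + 0.10715) = 1/1.1142 = 0.8975

α₁ = 0.897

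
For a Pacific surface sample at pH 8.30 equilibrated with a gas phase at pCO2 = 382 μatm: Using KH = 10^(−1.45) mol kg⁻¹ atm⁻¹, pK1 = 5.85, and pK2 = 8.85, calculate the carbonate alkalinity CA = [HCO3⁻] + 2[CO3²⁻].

[CO2*] = KH · pCO2 = 10^(−1.45) × 382×10^-6 = 1.355×10^-5 mol/kg
α₀ = 1/(1 + K1/[H⁺] + K1K2/[H⁺]²) = 1/(1 + 10^+2.45 + 10^+1.90) = 0.002760
DIC = [CO2*]/α₀ = 1.355×10^-5 / 0.002760 = 4.910 mmol/kg
CA = (α₁ + 2α₂)·DIC = (0.7780 + 2×0.2193) × 4.910 = 5.97 mmol/kg

CA = 5.97 mmol/kg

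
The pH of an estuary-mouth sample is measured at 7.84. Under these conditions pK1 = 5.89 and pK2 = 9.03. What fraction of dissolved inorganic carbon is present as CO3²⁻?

α₂ = 0.0600

α₂ = 1 / (1 + [H⁺]/K2 + [H⁺]²/(K1K2)) = 1 / (1 + 10^+1.19 + 10^-0.76)
   = 1 / (1 + 15.488 + 0.17378) = 1/16.662 = 0.06002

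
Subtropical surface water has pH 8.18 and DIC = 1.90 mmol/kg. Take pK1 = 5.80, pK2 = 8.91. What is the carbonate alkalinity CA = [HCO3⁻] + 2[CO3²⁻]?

CA = 2.19 mmol/kg

CA = [HCO3⁻] + 2[CO3²⁻] = (α₁ + 2α₂)·DIC
At pH 8.18: [H⁺]/K1 = 10^-2.38 = 0.0041687, K2/[H⁺] = 10^-0.73 = 0.18621
α₁ = 1/(1 + 0.0041687 + 0.18621) = 1/1.1904 = 0.8401; α₂ = α₁·K2/[H⁺] = 0.1564
α₁ + 2α₂ = 1.1529
CA = 1.1529 × 1.90 = 2.19 mmol/kg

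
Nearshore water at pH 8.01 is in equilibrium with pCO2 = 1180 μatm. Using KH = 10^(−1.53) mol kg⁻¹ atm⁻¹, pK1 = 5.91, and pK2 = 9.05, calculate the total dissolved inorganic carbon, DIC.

[CO2*] = KH · pCO2 = 10^(−1.53) × 1180×10^-6 = 3.482×10^-5 mol/kg
α₀ = 1/(1 + K1/[H⁺] + K1K2/[H⁺]²) = 1/(1 + 10^+2.10 + 10^+1.06) = 0.007227
DIC = [CO2*]/α₀ = 3.482×10^-5 / 0.007227 = 4.82 mmol/kg

DIC = 4.82 mmol/kg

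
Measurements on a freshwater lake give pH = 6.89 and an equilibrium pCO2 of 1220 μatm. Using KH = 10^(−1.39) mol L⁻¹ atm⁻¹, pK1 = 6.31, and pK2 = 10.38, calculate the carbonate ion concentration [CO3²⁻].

[CO2*] = KH · pCO2 = 10^(−1.39) × 1220×10^-6 = 4.970×10^-5 mol/L
α₀ = 1/(1 + K1/[H⁺] + K1K2/[H⁺]²) = 1/(1 + 10^+0.58 + 10^-2.91) = 0.2082
DIC = [CO2*]/α₀ = 4.970×10^-5 / 0.2082 = 0.2387 mmol/L
[CO3²⁻] = α₂·DIC; α₂ = 0.0002561, so [CO3²⁻] = 0.0002561 × 0.2387 = 6.11×10^-5 mmol/L = 0.0611 μmol/L

[CO3²⁻] = 0.0611 μmol/L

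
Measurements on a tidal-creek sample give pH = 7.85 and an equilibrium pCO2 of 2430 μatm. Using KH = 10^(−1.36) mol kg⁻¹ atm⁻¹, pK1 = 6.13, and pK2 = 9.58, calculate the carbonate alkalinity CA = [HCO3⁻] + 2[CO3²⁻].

CA = 5.77 mmol/kg

[CO2*] = KH · pCO2 = 10^(−1.36) × 2430×10^-6 = 1.061×10^-4 mol/kg
α₀ = 1/(1 + K1/[H⁺] + K1K2/[H⁺]²) = 1/(1 + 10^+1.72 + 10^-0.01) = 0.01836
DIC = [CO2*]/α₀ = 1.061×10^-4 / 0.01836 = 5.777 mmol/kg
CA = (α₁ + 2α₂)·DIC = (0.9637 + 2×0.01794) × 5.777 = 5.77 mmol/kg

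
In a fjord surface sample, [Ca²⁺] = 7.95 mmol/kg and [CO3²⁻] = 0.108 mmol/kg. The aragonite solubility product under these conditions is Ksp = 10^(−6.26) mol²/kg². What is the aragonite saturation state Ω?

Ksp = 10^(−6.26) = 5.495×10^-7
Ω = [Ca²⁺][CO3²⁻]/Ksp = (7.95×10^-3)(0.108×10^-3) / 5.495×10^-7 = 1.56

Ω = 1.56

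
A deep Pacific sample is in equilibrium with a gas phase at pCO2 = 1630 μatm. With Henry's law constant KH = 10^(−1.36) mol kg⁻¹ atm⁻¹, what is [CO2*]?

KH = 10^(−1.36) = 4.365×10^-2 mol kg⁻¹ atm⁻¹
[CO2*] = KH · pCO2 = 4.365×10^-2 × 1630×10^-6 atm = 7.12×10^-5 mol/kg

[CO2*] = 71.2 μmol/kg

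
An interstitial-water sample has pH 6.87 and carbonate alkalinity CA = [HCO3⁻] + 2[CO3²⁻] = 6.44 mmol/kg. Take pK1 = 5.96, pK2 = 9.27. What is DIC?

DIC = 7.20 mmol/kg

CA = [HCO3⁻] + 2[CO3²⁻] = (α₁ + 2α₂)·DIC
At pH 6.87: [H⁺]/K1 = 10^-0.91 = 0.12303, K2/[H⁺] = 10^-2.40 = 0.0039811
α₁ = 1/(1 + 0.12303 + 0.0039811) = 1/1.1270 = 0.8873; α₂ = α₁·K2/[H⁺] = 0.003532
α₁ + 2α₂ = 0.8944
DIC = CA / (α₁ + 2α₂) = 6.44 / 0.8944 = 7.20 mmol/kg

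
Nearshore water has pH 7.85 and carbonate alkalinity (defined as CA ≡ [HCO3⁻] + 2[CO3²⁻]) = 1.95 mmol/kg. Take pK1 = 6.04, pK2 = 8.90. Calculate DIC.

DIC = 1.83 mmol/kg

CA = [HCO3⁻] + 2[CO3²⁻] = (α₁ + 2α₂)·DIC
At pH 7.85: [H⁺]/K1 = 10^-1.81 = 0.015488, K2/[H⁺] = 10^-1.05 = 0.089125
α₁ = 1/(1 + 0.015488 + 0.089125) = 1/1.1046 = 0.9053; α₂ = α₁·K2/[H⁺] = 0.08068
α₁ + 2α₂ = 1.0667
DIC = CA / (α₁ + 2α₂) = 1.95 / 1.0667 = 1.83 mmol/kg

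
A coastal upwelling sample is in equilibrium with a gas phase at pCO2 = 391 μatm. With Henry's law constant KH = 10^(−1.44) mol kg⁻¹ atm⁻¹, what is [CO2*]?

[CO2*] = 14.2 μmol/kg

KH = 10^(−1.44) = 3.631×10^-2 mol kg⁻¹ atm⁻¹
[CO2*] = KH · pCO2 = 3.631×10^-2 × 391×10^-6 atm = 1.42×10^-5 mol/kg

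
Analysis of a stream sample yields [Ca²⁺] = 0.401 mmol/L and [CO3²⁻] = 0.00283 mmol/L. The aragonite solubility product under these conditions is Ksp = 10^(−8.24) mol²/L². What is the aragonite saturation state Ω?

Ω = 0.197

Ksp = 10^(−8.24) = 5.754×10^-9
Ω = [Ca²⁺][CO3²⁻]/Ksp = (0.401×10^-3)(0.00283×10^-3) / 5.754×10^-9 = 0.197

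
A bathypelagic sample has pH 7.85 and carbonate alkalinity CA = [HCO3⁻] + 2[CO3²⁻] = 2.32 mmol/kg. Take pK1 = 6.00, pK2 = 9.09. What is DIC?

DIC = 2.23 mmol/kg

CA = [HCO3⁻] + 2[CO3²⁻] = (α₁ + 2α₂)·DIC
At pH 7.85: [H⁺]/K1 = 10^-1.85 = 0.014125, K2/[H⁺] = 10^-1.24 = 0.057544
α₁ = 1/(1 + 0.014125 + 0.057544) = 1/1.0717 = 0.9331; α₂ = α₁·K2/[H⁺] = 0.05370
α₁ + 2α₂ = 1.0405
DIC = CA / (α₁ + 2α₂) = 2.32 / 1.0405 = 2.23 mmol/kg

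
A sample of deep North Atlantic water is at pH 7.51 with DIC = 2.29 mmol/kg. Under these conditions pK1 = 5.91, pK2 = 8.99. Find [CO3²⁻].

[CO3²⁻] = 0.0717 mmol/kg

α₂ = 1 / (1 + [H⁺]/K2 + [H⁺]²/(K1K2)) = 1 / (1 + 10^+1.48 + 10^-0.12)
   = 1 / (1 + 30.200 + 0.75858) = 1/31.958 = 0.03129
[CO3²⁻] = α₂ × DIC = 0.03129 × 2.29 = 0.0717 mmol/kg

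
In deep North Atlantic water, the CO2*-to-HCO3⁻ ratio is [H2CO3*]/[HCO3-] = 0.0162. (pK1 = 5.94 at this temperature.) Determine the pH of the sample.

pH = 7.73

From K1 = [H⁺][HCO3-]/[H2CO3*]:  pH = pK1 − log₁₀([H2CO3*]/[HCO3-])
log₁₀(0.0162) = -1.790
pH = 5.94 − (-1.790) = 7.73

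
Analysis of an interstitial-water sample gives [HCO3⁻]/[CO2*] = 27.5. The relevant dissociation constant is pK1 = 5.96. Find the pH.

pH = 7.40

From K1 = [H⁺][HCO3⁻]/[CO2*]:  pH = pK1 + log₁₀([HCO3⁻]/[CO2*])
log₁₀(27.5) = +1.439
pH = 5.96 + (+1.439) = 7.40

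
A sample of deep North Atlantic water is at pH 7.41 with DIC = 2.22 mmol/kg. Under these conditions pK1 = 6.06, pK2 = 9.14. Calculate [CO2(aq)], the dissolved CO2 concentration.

α₀ = 1 / (1 + K1/[H⁺] + K1K2/[H⁺]²) = 1 / (1 + 10^+1.35 + 10^-0.38)
   = 1 / (1 + 22.387 + 0.41687) = 1/23.804 = 0.04201
[CO2*] = α₀ × DIC = 0.04201 × 2.22 = 0.0933 mmol/kg

[CO2*] = 0.0933 mmol/kg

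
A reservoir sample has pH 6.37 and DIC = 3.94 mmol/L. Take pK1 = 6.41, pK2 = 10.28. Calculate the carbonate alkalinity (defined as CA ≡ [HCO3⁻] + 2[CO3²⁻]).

CA = 1.88 mmol/L

CA = [HCO3⁻] + 2[CO3²⁻] = (α₁ + 2α₂)·DIC
At pH 6.37: [H⁺]/K1 = 10^0.04 = 1.0965, K2/[H⁺] = 10^-3.91 = 0.00012303
α₁ = 1/(1 + 1.0965 + 0.00012303) = 1/2.0966 = 0.4770; α₂ = α₁·K2/[H⁺] = 5.868×10^-5
α₁ + 2α₂ = 0.4771
CA = 0.4771 × 3.94 = 1.88 mmol/L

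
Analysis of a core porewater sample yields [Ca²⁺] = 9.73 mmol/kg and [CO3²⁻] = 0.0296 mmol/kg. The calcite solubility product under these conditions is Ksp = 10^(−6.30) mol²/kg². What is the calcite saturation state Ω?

Ksp = 10^(−6.30) = 5.012×10^-7
Ω = [Ca²⁺][CO3²⁻]/Ksp = (9.73×10^-3)(0.0296×10^-3) / 5.012×10^-7 = 0.575

Ω = 0.575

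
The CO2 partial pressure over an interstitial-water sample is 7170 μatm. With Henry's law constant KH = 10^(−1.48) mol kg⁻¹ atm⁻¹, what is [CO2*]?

[CO2*] = 237 μmol/kg

KH = 10^(−1.48) = 3.311×10^-2 mol kg⁻¹ atm⁻¹
[CO2*] = KH · pCO2 = 3.311×10^-2 × 7170×10^-6 atm = 2.37×10^-4 mol/kg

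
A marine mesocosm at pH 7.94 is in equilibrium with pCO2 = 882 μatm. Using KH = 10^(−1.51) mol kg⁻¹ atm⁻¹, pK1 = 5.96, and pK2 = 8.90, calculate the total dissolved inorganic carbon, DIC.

DIC = 2.92 mmol/kg

[CO2*] = KH · pCO2 = 10^(−1.51) × 882×10^-6 = 2.726×10^-5 mol/kg
α₀ = 1/(1 + K1/[H⁺] + K1K2/[H⁺]²) = 1/(1 + 10^+1.98 + 10^+1.02) = 0.009348
DIC = [CO2*]/α₀ = 2.726×10^-5 / 0.009348 = 2.92 mmol/kg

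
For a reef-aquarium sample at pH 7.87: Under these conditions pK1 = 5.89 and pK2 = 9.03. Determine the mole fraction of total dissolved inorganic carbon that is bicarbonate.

α₁ = 0.926

α₁ = 1 / (1 + [H⁺]/K1 + K2/[H⁺]) = 1 / (1 + 10^-1.98 + 10^-1.16)
   = 1 / (1 + 0.010471 + 0.069183) = 1/1.0797 = 0.9262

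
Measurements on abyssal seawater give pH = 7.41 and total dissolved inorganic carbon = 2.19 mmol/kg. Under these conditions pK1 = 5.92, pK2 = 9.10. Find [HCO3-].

[HCO3⁻] = 2.08 mmol/kg

α₁ = 1 / (1 + [H⁺]/K1 + K2/[H⁺]) = 1 / (1 + 10^-1.49 + 10^-1.69)
   = 1 / (1 + 0.032359 + 0.020417) = 1/1.0528 = 0.9499
[HCO3⁻] = α₁ × DIC = 0.9499 × 2.19 = 2.08 mmol/kg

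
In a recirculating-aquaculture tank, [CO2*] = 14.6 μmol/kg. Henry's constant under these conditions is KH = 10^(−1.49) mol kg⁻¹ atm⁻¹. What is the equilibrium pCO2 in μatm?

KH = 10^(−1.49) = 3.236×10^-2 mol kg⁻¹ atm⁻¹
pCO2 = [CO2*]/KH = 14.6×10^-6 / 3.236×10^-2 = 4.51×10^-4 atm = 451 μatm

pCO2 = 451 μatm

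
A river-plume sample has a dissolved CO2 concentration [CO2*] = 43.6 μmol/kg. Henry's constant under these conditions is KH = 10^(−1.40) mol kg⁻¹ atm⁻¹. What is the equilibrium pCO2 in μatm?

pCO2 = 1100 μatm

KH = 10^(−1.40) = 3.981×10^-2 mol kg⁻¹ atm⁻¹
pCO2 = [CO2*]/KH = 43.6×10^-6 / 3.981×10^-2 = 1.10×10^-3 atm = 1100 μatm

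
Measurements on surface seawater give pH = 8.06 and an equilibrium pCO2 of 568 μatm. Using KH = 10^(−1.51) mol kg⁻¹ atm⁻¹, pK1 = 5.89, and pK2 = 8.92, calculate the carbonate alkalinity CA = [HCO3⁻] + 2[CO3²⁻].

CA = 3.31 mmol/kg

[CO2*] = KH · pCO2 = 10^(−1.51) × 568×10^-6 = 1.755×10^-5 mol/kg
α₀ = 1/(1 + K1/[H⁺] + K1K2/[H⁺]²) = 1/(1 + 10^+2.17 + 10^+1.31) = 0.005906
DIC = [CO2*]/α₀ = 1.755×10^-5 / 0.005906 = 2.972 mmol/kg
CA = (α₁ + 2α₂)·DIC = (0.8735 + 2×0.1206) × 2.972 = 3.31 mmol/kg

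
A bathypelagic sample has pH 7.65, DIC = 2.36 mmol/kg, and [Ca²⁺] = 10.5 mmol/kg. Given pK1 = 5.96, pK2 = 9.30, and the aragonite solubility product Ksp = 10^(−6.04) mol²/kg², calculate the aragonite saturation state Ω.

α₂ = 1 / (1 + [H⁺]/K2 + [H⁺]²/(K1K2)) = 1 / (1 + 10^+1.65 + 10^-0.04)
   = 1 / (1 + 44.668 + 0.91201) = 1/46.580 = 0.02147
[CO3²⁻] = α₂ × DIC = 0.02147 × 2.36 = 0.05067 mmol/kg
Ksp = 10^(−6.04) = 9.120×10^-7
Ω = [Ca²⁺][CO3²⁻]/Ksp = (10.5×10^-3)(5.067×10^-5) / 9.120×10^-7 = 0.583

Ω = 0.583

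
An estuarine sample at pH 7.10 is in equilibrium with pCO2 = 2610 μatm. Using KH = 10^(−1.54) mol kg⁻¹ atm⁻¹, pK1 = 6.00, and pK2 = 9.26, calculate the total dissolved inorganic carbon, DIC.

[CO2*] = KH · pCO2 = 10^(−1.54) × 2610×10^-6 = 7.527×10^-5 mol/kg
α₀ = 1/(1 + K1/[H⁺] + K1K2/[H⁺]²) = 1/(1 + 10^+1.10 + 10^-1.06) = 0.07312
DIC = [CO2*]/α₀ = 7.527×10^-5 / 0.07312 = 1.03 mmol/kg

DIC = 1.03 mmol/kg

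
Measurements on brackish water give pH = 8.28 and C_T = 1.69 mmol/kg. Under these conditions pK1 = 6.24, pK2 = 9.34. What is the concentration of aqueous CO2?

α₀ = 1 / (1 + K1/[H⁺] + K1K2/[H⁺]²) = 1 / (1 + 10^+2.04 + 10^+0.98)
   = 1 / (1 + 109.65 + 9.5499) = 1/120.20 = 0.008320
[CO2*] = α₀ × DIC = 0.008320 × 1.69 = 0.0141 mmol/kg = 14.1 μmol/kg

[CO2*] = 14.1 μmol/kg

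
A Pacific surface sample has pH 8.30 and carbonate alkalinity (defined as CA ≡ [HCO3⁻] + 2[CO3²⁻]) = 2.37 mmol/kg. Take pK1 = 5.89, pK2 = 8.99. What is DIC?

CA = [HCO3⁻] + 2[CO3²⁻] = (α₁ + 2α₂)·DIC
At pH 8.30: [H⁺]/K1 = 10^-2.41 = 0.0038905, K2/[H⁺] = 10^-0.69 = 0.20417
α₁ = 1/(1 + 0.0038905 + 0.20417) = 1/1.2081 = 0.8278; α₂ = α₁·K2/[H⁺] = 0.1690
α₁ + 2α₂ = 1.1658
DIC = CA / (α₁ + 2α₂) = 2.37 / 1.1658 = 2.03 mmol/kg

DIC = 2.03 mmol/kg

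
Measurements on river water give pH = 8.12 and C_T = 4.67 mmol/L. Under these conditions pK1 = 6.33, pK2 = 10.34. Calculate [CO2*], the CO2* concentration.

α₀ = 1 / (1 + K1/[H⁺] + K1K2/[H⁺]²) = 1 / (1 + 10^+1.79 + 10^-0.43)
   = 1 / (1 + 61.660 + 0.37154) = 1/63.031 = 0.01587
[CO2*] = α₀ × DIC = 0.01587 × 4.67 = 0.0741 mmol/L

[CO2*] = 0.0741 mmol/L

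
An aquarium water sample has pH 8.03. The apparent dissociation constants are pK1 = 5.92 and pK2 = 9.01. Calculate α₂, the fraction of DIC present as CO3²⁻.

α₂ = 1 / (1 + [H⁺]/K2 + [H⁺]²/(K1K2)) = 1 / (1 + 10^+0.98 + 10^-1.13)
   = 1 / (1 + 9.5499 + 0.074131) = 1/10.624 = 0.09413

α₂ = 0.0941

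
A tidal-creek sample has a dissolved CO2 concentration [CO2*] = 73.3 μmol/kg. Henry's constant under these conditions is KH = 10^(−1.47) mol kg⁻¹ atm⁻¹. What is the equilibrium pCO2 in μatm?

KH = 10^(−1.47) = 3.388×10^-2 mol kg⁻¹ atm⁻¹
pCO2 = [CO2*]/KH = 73.3×10^-6 / 3.388×10^-2 = 2.16×10^-3 atm = 2160 μatm

pCO2 = 2160 μatm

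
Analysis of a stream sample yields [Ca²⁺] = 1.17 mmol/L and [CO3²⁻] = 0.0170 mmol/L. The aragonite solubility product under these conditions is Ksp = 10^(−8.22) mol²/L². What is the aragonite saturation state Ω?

Ω = 3.30

Ksp = 10^(−8.22) = 6.026×10^-9
Ω = [Ca²⁺][CO3²⁻]/Ksp = (1.17×10^-3)(0.0170×10^-3) / 6.026×10^-9 = 3.30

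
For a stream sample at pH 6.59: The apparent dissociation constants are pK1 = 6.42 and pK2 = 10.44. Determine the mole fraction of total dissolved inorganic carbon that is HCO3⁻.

α₁ = 0.597

α₁ = 1 / (1 + [H⁺]/K1 + K2/[H⁺]) = 1 / (1 + 10^-0.17 + 10^-3.85)
   = 1 / (1 + 0.67608 + 0.00014125) = 1/1.6762 = 0.5966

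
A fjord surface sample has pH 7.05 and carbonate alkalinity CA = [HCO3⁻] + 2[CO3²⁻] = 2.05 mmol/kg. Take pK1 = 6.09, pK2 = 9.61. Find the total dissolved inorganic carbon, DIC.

CA = [HCO3⁻] + 2[CO3²⁻] = (α₁ + 2α₂)·DIC
At pH 7.05: [H⁺]/K1 = 10^-0.96 = 0.10965, K2/[H⁺] = 10^-2.56 = 0.0027542
α₁ = 1/(1 + 0.10965 + 0.0027542) = 1/1.1124 = 0.8990; α₂ = α₁·K2/[H⁺] = 0.002476
α₁ + 2α₂ = 0.9039
DIC = CA / (α₁ + 2α₂) = 2.05 / 0.9039 = 2.27 mmol/kg

DIC = 2.27 mmol/kg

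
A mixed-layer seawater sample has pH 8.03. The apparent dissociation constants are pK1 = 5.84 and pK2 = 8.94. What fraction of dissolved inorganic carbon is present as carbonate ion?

α₂ = 0.109

α₂ = 1 / (1 + [H⁺]/K2 + [H⁺]²/(K1K2)) = 1 / (1 + 10^+0.91 + 10^-1.28)
   = 1 / (1 + 8.1283 + 0.052481) = 1/9.1808 = 0.1089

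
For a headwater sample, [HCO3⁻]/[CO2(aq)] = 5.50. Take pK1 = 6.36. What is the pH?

pH = 7.10

From K1 = [H⁺][HCO3⁻]/[CO2(aq)]:  pH = pK1 + log₁₀([HCO3⁻]/[CO2(aq)])
log₁₀(5.50) = +0.740
pH = 6.36 + (+0.740) = 7.10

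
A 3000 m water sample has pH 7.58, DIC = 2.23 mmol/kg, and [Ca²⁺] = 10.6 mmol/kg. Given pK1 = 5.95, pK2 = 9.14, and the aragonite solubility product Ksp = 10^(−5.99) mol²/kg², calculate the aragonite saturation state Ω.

α₂ = 1 / (1 + [H⁺]/K2 + [H⁺]²/(K1K2)) = 1 / (1 + 10^+1.56 + 10^-0.07)
   = 1 / (1 + 36.308 + 0.85114) = 1/38.159 = 0.02621
[CO3²⁻] = α₂ × DIC = 0.02621 × 2.23 = 0.05844 mmol/kg
Ksp = 10^(−5.99) = 1.023×10^-6
Ω = [Ca²⁺][CO3²⁻]/Ksp = (10.6×10^-3)(5.844×10^-5) / 1.023×10^-6 = 0.605

Ω = 0.605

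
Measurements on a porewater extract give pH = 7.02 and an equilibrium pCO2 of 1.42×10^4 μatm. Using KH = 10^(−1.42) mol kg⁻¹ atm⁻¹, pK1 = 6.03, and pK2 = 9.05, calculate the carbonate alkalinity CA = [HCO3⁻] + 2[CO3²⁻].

CA = 5.37 mmol/kg

[CO2*] = KH · pCO2 = 10^(−1.42) × 1.42×10^4×10^-6 = 5.399×10^-4 mol/kg
α₀ = 1/(1 + K1/[H⁺] + K1K2/[H⁺]²) = 1/(1 + 10^+0.99 + 10^-1.04) = 0.09205
DIC = [CO2*]/α₀ = 5.399×10^-4 / 0.09205 = 5.865 mmol/kg
CA = (α₁ + 2α₂)·DIC = (0.8996 + 2×0.008395) × 5.865 = 5.37 mmol/kg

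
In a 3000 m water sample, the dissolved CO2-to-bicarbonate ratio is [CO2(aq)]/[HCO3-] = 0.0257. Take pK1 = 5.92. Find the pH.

pH = 7.51

From K1 = [H⁺][HCO3-]/[CO2(aq)]:  pH = pK1 − log₁₀([CO2(aq)]/[HCO3-])
log₁₀(0.0257) = -1.590
pH = 5.92 − (-1.590) = 7.51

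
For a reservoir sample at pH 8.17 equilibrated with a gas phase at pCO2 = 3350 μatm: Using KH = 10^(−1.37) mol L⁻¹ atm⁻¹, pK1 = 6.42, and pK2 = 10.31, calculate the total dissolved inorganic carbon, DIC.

[CO2*] = KH · pCO2 = 10^(−1.37) × 3350×10^-6 = 1.429×10^-4 mol/L
α₀ = 1/(1 + K1/[H⁺] + K1K2/[H⁺]²) = 1/(1 + 10^+1.75 + 10^-0.39) = 0.01735
DIC = [CO2*]/α₀ = 1.429×10^-4 / 0.01735 = 8.24 mmol/L

DIC = 8.24 mmol/L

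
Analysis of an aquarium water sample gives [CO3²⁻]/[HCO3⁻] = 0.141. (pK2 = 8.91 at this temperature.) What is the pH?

From K2 = [H⁺][CO3²⁻]/[HCO3⁻]:  pH = pK2 + log₁₀([CO3²⁻]/[HCO3⁻])
log₁₀(0.141) = -0.851
pH = 8.91 + (-0.851) = 8.06

pH = 8.06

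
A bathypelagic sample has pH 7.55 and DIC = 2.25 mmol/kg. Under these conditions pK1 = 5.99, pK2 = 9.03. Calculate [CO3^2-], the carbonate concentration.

[CO3²⁻] = 0.0702 mmol/kg

α₂ = 1 / (1 + [H⁺]/K2 + [H⁺]²/(K1K2)) = 1 / (1 + 10^+1.48 + 10^-0.08)
   = 1 / (1 + 30.200 + 0.83176) = 1/32.031 = 0.03122
[CO3²⁻] = α₂ × DIC = 0.03122 × 2.25 = 0.0702 mmol/kg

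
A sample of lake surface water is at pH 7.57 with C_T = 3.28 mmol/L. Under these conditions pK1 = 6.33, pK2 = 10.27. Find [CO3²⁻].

[CO3²⁻] = 6.18 μmol/L

α₂ = 1 / (1 + [H⁺]/K2 + [H⁺]²/(K1K2)) = 1 / (1 + 10^+2.70 + 10^+1.46)
   = 1 / (1 + 501.19 + 28.840) = 1/531.03 = 0.001883
[CO3²⁻] = α₂ × DIC = 0.001883 × 3.28 = 0.00618 mmol/L = 6.18 μmol/L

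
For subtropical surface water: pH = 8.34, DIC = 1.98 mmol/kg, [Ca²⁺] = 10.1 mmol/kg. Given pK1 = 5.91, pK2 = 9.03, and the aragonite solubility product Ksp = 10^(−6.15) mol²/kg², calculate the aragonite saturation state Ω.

α₂ = 1 / (1 + [H⁺]/K2 + [H⁺]²/(K1K2)) = 1 / (1 + 10^+0.69 + 10^-1.74)
   = 1 / (1 + 4.8978 + 0.018197) = 1/5.9160 = 0.1690
[CO3²⁻] = α₂ × DIC = 0.1690 × 1.98 = 0.3347 mmol/kg
Ksp = 10^(−6.15) = 7.079×10^-7
Ω = [Ca²⁺][CO3²⁻]/Ksp = (10.1×10^-3)(3.347×10^-4) / 7.079×10^-7 = 4.77

Ω = 4.77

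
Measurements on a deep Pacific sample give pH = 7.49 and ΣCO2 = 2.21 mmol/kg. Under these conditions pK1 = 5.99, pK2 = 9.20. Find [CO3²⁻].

α₂ = 1 / (1 + [H⁺]/K2 + [H⁺]²/(K1K2)) = 1 / (1 + 10^+1.71 + 10^+0.21)
   = 1 / (1 + 51.286 + 1.6218) = 1/53.908 = 0.01855
[CO3²⁻] = α₂ × DIC = 0.01855 × 2.21 = 0.0410 mmol/kg

[CO3²⁻] = 0.0410 mmol/kg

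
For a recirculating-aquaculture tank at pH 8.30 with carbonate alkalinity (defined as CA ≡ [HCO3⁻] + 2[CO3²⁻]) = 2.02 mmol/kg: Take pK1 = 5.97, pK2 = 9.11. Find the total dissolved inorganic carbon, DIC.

DIC = 1.79 mmol/kg

CA = [HCO3⁻] + 2[CO3²⁻] = (α₁ + 2α₂)·DIC
At pH 8.30: [H⁺]/K1 = 10^-2.33 = 0.0046774, K2/[H⁺] = 10^-0.81 = 0.15488
α₁ = 1/(1 + 0.0046774 + 0.15488) = 1/1.1596 = 0.8624; α₂ = α₁·K2/[H⁺] = 0.1336
α₁ + 2α₂ = 1.1295
DIC = CA / (α₁ + 2α₂) = 2.02 / 1.1295 = 1.79 mmol/kg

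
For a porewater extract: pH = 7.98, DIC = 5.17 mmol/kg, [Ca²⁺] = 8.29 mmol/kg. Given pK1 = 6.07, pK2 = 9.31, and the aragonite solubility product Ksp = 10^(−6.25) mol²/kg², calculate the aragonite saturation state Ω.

Ω = 3.37

α₂ = 1 / (1 + [H⁺]/K2 + [H⁺]²/(K1K2)) = 1 / (1 + 10^+1.33 + 10^-0.58)
   = 1 / (1 + 21.380 + 0.26303) = 1/22.643 = 0.04416
[CO3²⁻] = α₂ × DIC = 0.04416 × 5.17 = 0.2283 mmol/kg
Ksp = 10^(−6.25) = 5.623×10^-7
Ω = [Ca²⁺][CO3²⁻]/Ksp = (8.29×10^-3)(2.283×10^-4) / 5.623×10^-7 = 3.37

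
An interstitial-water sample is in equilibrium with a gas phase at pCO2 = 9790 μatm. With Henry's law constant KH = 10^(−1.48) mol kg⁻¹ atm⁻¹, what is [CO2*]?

[CO2*] = 324 μmol/kg

KH = 10^(−1.48) = 3.311×10^-2 mol kg⁻¹ atm⁻¹
[CO2*] = KH · pCO2 = 3.311×10^-2 × 9790×10^-6 atm = 3.24×10^-4 mol/kg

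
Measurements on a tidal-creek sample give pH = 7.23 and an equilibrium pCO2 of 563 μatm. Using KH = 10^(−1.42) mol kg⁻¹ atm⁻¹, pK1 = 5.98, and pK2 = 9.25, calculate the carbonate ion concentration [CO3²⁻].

[CO2*] = KH · pCO2 = 10^(−1.42) × 563×10^-6 = 2.140×10^-5 mol/kg
α₀ = 1/(1 + K1/[H⁺] + K1K2/[H⁺]²) = 1/(1 + 10^+1.25 + 10^-0.77) = 0.05276
DIC = [CO2*]/α₀ = 2.140×10^-5 / 0.05276 = 0.4057 mmol/kg
[CO3²⁻] = α₂·DIC; α₂ = 0.008960, so [CO3²⁻] = 0.008960 × 0.4057 = 0.00364 mmol/kg = 3.64 μmol/kg

[CO3²⁻] = 3.64 μmol/kg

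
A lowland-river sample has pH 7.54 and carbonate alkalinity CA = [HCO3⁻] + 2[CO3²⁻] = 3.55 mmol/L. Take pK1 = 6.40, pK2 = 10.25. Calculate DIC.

CA = [HCO3⁻] + 2[CO3²⁻] = (α₁ + 2α₂)·DIC
At pH 7.54: [H⁺]/K1 = 10^-1.14 = 0.072444, K2/[H⁺] = 10^-2.71 = 0.0019498
α₁ = 1/(1 + 0.072444 + 0.0019498) = 1/1.0744 = 0.9308; α₂ = α₁·K2/[H⁺] = 0.001815
α₁ + 2α₂ = 0.9344
DIC = CA / (α₁ + 2α₂) = 3.55 / 0.9344 = 3.80 mmol/L

DIC = 3.80 mmol/L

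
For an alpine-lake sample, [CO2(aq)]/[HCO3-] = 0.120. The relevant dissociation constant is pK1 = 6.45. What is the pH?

pH = 7.37

From K1 = [H⁺][HCO3-]/[CO2(aq)]:  pH = pK1 − log₁₀([CO2(aq)]/[HCO3-])
log₁₀(0.120) = -0.921
pH = 6.45 − (-0.921) = 7.37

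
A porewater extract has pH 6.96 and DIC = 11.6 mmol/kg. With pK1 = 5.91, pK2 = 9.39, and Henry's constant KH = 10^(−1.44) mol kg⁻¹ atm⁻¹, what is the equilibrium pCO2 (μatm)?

α₀ = 1 / (1 + K1/[H⁺] + K1K2/[H⁺]²) = 1 / (1 + 10^+1.05 + 10^-1.38)
   = 1 / (1 + 11.220 + 0.041687) = 1/12.262 = 0.08155
[CO2*] = α₀ × DIC = 0.08155 × 11.6 = 0.9460 mmol/kg
pCO2 = [CO2*]/KH = 9.460×10^-4 / 3.631×10^-2 = 2.61×10^4 μatm

pCO2 = 2.61×10^4 μatm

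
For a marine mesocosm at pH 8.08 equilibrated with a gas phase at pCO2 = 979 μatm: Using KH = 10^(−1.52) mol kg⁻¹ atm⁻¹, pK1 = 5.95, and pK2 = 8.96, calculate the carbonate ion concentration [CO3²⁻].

[CO2*] = KH · pCO2 = 10^(−1.52) × 979×10^-6 = 2.957×10^-5 mol/kg
α₀ = 1/(1 + K1/[H⁺] + K1K2/[H⁺]²) = 1/(1 + 10^+2.13 + 10^+1.25) = 0.006507
DIC = [CO2*]/α₀ = 2.957×10^-5 / 0.006507 = 4.544 mmol/kg
[CO3²⁻] = α₂·DIC; α₂ = 0.1157, so [CO3²⁻] = 0.1157 × 4.544 = 0.526 mmol/kg

[CO3²⁻] = 0.526 mmol/kg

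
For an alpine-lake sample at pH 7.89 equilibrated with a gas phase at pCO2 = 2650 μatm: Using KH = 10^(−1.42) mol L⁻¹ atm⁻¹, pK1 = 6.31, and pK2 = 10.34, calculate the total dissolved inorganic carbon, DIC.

DIC = 3.94 mmol/L

[CO2*] = KH · pCO2 = 10^(−1.42) × 2650×10^-6 = 1.008×10^-4 mol/L
α₀ = 1/(1 + K1/[H⁺] + K1K2/[H⁺]²) = 1/(1 + 10^+1.58 + 10^-0.87) = 0.02554
DIC = [CO2*]/α₀ = 1.008×10^-4 / 0.02554 = 3.94 mmol/L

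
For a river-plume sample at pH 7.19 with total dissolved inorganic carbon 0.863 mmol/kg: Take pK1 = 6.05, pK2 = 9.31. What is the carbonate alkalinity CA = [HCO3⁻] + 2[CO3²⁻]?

CA = 0.811 mmol/kg

CA = [HCO3⁻] + 2[CO3²⁻] = (α₁ + 2α₂)·DIC
At pH 7.19: [H⁺]/K1 = 10^-1.14 = 0.072444, K2/[H⁺] = 10^-2.12 = 0.0075858
α₁ = 1/(1 + 0.072444 + 0.0075858) = 1/1.0800 = 0.9259; α₂ = α₁·K2/[H⁺] = 0.007024
α₁ + 2α₂ = 0.9399
CA = 0.9399 × 0.863 = 0.811 mmol/kg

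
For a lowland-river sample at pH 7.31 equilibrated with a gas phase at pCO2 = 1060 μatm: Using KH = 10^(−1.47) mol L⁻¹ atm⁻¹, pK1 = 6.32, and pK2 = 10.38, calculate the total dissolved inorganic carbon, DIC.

DIC = 0.387 mmol/L

[CO2*] = KH · pCO2 = 10^(−1.47) × 1060×10^-6 = 3.592×10^-5 mol/L
α₀ = 1/(1 + K1/[H⁺] + K1K2/[H⁺]²) = 1/(1 + 10^+0.99 + 10^-2.08) = 0.09276
DIC = [CO2*]/α₀ = 3.592×10^-5 / 0.09276 = 0.387 mmol/L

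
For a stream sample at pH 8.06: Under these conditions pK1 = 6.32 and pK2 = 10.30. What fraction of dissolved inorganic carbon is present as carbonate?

α₂ = 1 / (1 + [H⁺]/K2 + [H⁺]²/(K1K2)) = 1 / (1 + 10^+2.24 + 10^+0.50)
   = 1 / (1 + 173.78 + 3.1623) = 1/177.94 = 0.005620

α₂ = 0.00562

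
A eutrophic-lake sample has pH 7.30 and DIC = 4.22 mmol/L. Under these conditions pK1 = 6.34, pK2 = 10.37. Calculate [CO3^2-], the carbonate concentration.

[CO3²⁻] = 3.23 μmol/L

α₂ = 1 / (1 + [H⁺]/K2 + [H⁺]²/(K1K2)) = 1 / (1 + 10^+3.07 + 10^+2.11)
   = 1 / (1 + 1174.9 + 128.82) = 1/1304.7 = 0.0007664
[CO3²⁻] = α₂ × DIC = 0.0007664 × 4.22 = 0.00323 mmol/L = 3.23 μmol/L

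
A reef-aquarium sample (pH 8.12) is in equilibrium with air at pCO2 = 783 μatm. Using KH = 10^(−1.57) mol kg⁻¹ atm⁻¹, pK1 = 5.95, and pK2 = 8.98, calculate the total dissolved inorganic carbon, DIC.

DIC = 3.57 mmol/kg

[CO2*] = KH · pCO2 = 10^(−1.57) × 783×10^-6 = 2.107×10^-5 mol/kg
α₀ = 1/(1 + K1/[H⁺] + K1K2/[H⁺]²) = 1/(1 + 10^+2.17 + 10^+1.31) = 0.005906
DIC = [CO2*]/α₀ = 2.107×10^-5 / 0.005906 = 3.57 mmol/kg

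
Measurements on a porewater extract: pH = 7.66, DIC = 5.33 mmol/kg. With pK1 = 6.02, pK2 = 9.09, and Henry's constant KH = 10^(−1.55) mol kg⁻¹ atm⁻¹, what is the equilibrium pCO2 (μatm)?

pCO2 = 4090 μatm

α₀ = 1 / (1 + K1/[H⁺] + K1K2/[H⁺]²) = 1 / (1 + 10^+1.64 + 10^+0.21)
   = 1 / (1 + 43.652 + 1.6218) = 1/46.273 = 0.02161
[CO2*] = α₀ × DIC = 0.02161 × 5.33 = 0.1152 mmol/kg
pCO2 = [CO2*]/KH = 1.152×10^-4 / 2.818×10^-2 = 4090 μatm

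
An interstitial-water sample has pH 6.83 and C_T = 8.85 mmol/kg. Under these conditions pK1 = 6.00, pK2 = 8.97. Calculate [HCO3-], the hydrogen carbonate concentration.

[HCO3⁻] = 7.66 mmol/kg

α₁ = 1 / (1 + [H⁺]/K1 + K2/[H⁺]) = 1 / (1 + 10^-0.83 + 10^-2.14)
   = 1 / (1 + 0.14791 + 0.0072444) = 1/1.1552 = 0.8657
[HCO3⁻] = α₁ × DIC = 0.8657 × 8.85 = 7.66 mmol/kg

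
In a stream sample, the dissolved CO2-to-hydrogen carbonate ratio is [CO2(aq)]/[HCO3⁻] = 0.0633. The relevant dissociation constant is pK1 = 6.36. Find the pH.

pH = 7.56

From K1 = [H⁺][HCO3⁻]/[CO2(aq)]:  pH = pK1 − log₁₀([CO2(aq)]/[HCO3⁻])
log₁₀(0.0633) = -1.199
pH = 6.36 − (-1.199) = 7.56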